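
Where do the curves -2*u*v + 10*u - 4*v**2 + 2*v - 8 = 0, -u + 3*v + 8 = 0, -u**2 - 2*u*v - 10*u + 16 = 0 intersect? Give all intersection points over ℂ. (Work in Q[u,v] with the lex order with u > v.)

{(2, -2)}

Compute a lex Gröbner basis by Buchberger's algorithm.
f_1 = -2*u*v + 10*u - 4*v**2 + 2*v - 8, LT = u*v.
f_2 = -u + 3*v + 8, LT = u.
f_3 = -u**2 - 2*u*v - 10*u + 16, LT = u**2.

S(f_1,f_2): lcm = u*v. S = -5*u + 5*v**2 + 7*v + 4.
  leading term u: subtract (5)·f_2 from -5*u + 5*v**2 + 7*v + 4 → 5*v**2 - 8*v - 36
  leading term v**2: no divisor's leading term divides it; move 5*v**2 to the remainder.
  leading term v: no divisor's leading term divides it; move -8*v to the remainder.
  leading term 1: no divisor's leading term divides it; move -36 to the remainder.
  remainder 5*v**2 - 8*v - 36 ≠ 0; add h_4 = 5*v**2 - 8*v - 36 to the basis.

S(f_1,f_3): lcm = u**2*v. S = -5*u**2 - 11*u*v + 4*u + 16*v.
  leading term u**2: subtract (5*u)·f_2 from -5*u**2 - 11*u*v + 4*u + 16*v → -26*u*v - 36*u + 16*v
  leading term u*v: subtract (13)·f_1 from -26*u*v - 36*u + 16*v → -166*u + 52*v**2 - 10*v + 104
  leading term u: subtract (166)·f_2 from -166*u + 52*v**2 - 10*v + 104 → 52*v**2 - 508*v - 1224
  leading term v**2: subtract (52/5)·h_4 from 52*v**2 - 508*v - 1224 → -2124/5*v - 4248/5
  leading term v: no divisor's leading term divides it; move -2124/5*v to the remainder.
  leading term 1: no divisor's leading term divides it; move -4248/5 to the remainder.
  remainder -2124/5*v - 4248/5 ≠ 0; add h_5 = -2124/5*v - 4248/5 to the basis.

The other S-polynomials (S(f_2,f_3), S(f_1,h_4), S(f_2,h_4), S(f_3,h_4), S(f_1,h_5), S(f_2,h_5), S(f_3,h_5), S(h_4,h_5)) all reduce to 0 modulo the current basis, so we have a Gröbner basis.
Inter-reduce: drop elements whose leading term is divisible by another's, tail-reduce, and make monic.
Reduced Gröbner basis: {u - 2, v + 2}.

Since the basis is lex-ordered, v + 2 is univariate in v. Its roots are {-2}. Back-substituting each root into the other basis elements fixes the other coordinates.
  v = -2: the earlier basis element becomes u - 2 = 0, giving u = 2 — point (2, -2).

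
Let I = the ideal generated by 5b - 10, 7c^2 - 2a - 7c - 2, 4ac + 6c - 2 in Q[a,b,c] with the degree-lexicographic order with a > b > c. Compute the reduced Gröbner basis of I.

G = {a^2 + 5/2a - 7/4c + 13/4, ac + 3/2c - 1/2, c^2 - 2/7a - c - 2/7, b - 2}

f_1 = 5b - 10, LT = b.
f_2 = 7c^2 - 2a - 7c - 2, LT = c^2.
f_3 = 4ac + 6c - 2, LT = ac.

S(f_2,f_3): lcm = ac^2. S = -2/7a^2 - ac - 3/2c^2 - 2/7a + 1/2c.
  reduce S modulo (f_1, f_2, f_3):
  remainder -2/7a^2 - 5/7a + 1/2c - 13/14 ≠ 0; add g_4 = -2/7a^2 - 5/7a + 1/2c - 13/14 to the basis.

The other S-polynomials (S(f_1,f_2), S(f_1,f_3), S(f_1,g_4), S(f_2,g_4), S(f_3,g_4)) all reduce to 0 modulo the current basis, so we have a Gröbner basis.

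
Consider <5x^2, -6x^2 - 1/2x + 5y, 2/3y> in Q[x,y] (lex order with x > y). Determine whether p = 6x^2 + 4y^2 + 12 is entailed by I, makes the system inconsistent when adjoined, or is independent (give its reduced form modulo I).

First compute the reduced Gröbner basis of I by Buchberger's algorithm.
f_1 = 5x^2, LT = x^2.
f_2 = -6x^2 - 1/2x + 5y, LT = x^2.
f_3 = 2/3y, LT = y.

S(f_1,f_2): lcm = x^2. S = -1/12x + 5/6y.
  leading term x: no divisor's leading term divides it; move -1/12x to the remainder.
  leading term y: subtract (5/4)·f_3 from 5/6y → 0
  remainder -1/12x ≠ 0; add h_4 = -1/12x to the basis.

S(f_1,f_3): leading monomials are coprime, so the S-polynomial reduces to 0 (Buchberger's first criterion).
S(f_2,f_3): leading monomials are coprime, so the S-polynomial reduces to 0 (Buchberger's first criterion).
S(f_1,h_4): lcm = x^2. S = 0.
  remainder 0.

S(f_2,h_4): lcm = x^2. S = 1/12x - 5/6y.
  leading term x: subtract (-1)·h_4 from 1/12x - 5/6y → -5/6y
  leading term y: subtract (-5/4)·f_3 from -5/6y → 0
  remainder 0.

S(f_3,h_4): leading monomials are coprime, so the S-polynomial reduces to 0 (Buchberger's first criterion).
Every S-polynomial of the final basis reduces to 0, so we have a Gröbner basis.
Inter-reduce: drop elements whose leading term is divisible by another's, tail-reduce, and make monic.
Reduced Gröbner basis: {x, y}.
Label its elements g_1 = x, g_2 = y.

Reduce p = 6x^2 + 4y^2 + 12 modulo G:
  leading term x^2: subtract (6x)·g_1 from 6x^2 + 4y^2 + 12 → 4y^2 + 12
  leading term y^2: subtract (4y)·g_2 from 4y^2 + 12 → 12
  leading term 1: no divisor's leading term divides it; move 12 to the remainder.
  normal form = 12.
The normal form is nonzero, so p ∉ I. Since p minus its normal form lies in I, I + (p) = I + (r) where r = 12; decide whether this ideal is the whole ring.
Here r = 12 is a nonzero constant, hence a unit: 1 ∈ I + (p), the Gröbner basis of I + (p) is {1}, and the enlarged system has no common solution — adjoining p is inconsistent.

Adjoining 6x^2 + 4y^2 + 12 makes the ideal the whole ring: the system is inconsistent.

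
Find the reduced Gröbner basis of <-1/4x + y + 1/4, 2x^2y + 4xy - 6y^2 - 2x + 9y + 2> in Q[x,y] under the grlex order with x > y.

f_1 = -1/4x + y + 1/4, LT = x.
f_2 = 2x^2y + 4xy - 6y^2 - 2x + 9y + 2, LT = x^2y.

S(f_1,f_2): lcm = x^2y. S = -4xy^2 - 3xy + 3y^2 + x - 9/2y - 1.
  leading term xy^2: subtract (16y^2)·f_1 from -4xy^2 - 3xy + 3y^2 + x - 9/2y - 1 → -16y^3 - 3xy - y^2 + x - 9/2y - 1
  leading term y^3: no divisor's leading term divides it; move -16y^3 to the remainder.
  leading term xy: subtract (12y)·f_1 from -3xy - y^2 + x - 9/2y - 1 → -13y^2 + x - 15/2y - 1
  leading term y^2: no divisor's leading term divides it; move -13y^2 to the remainder.
  leading term x: subtract (-4)·f_1 from x - 15/2y - 1 → -7/2y
  leading term y: no divisor's leading term divides it; move -7/2y to the remainder.
  remainder -16y^3 - 13y^2 - 7/2y ≠ 0; add g_3 = -16y^3 - 13y^2 - 7/2y to the basis.

S(f_1,g_3): leading monomials are coprime, so the S-polynomial reduces to 0 (Buchberger's first criterion).
S(f_2,g_3): lcm = x^2y^3. S = -13/16x^2y^2 + 2xy^3 - 3y^4 - 7/32x^2y - xy^2 + 9/2y^3 + y^2.
  leading term x^2y^2: subtract (13/4xy^2)·f_1 from -13/16x^2y^2 + 2xy^3 - 3y^4 - 7/32x^2y - xy^2 + 9/2y^3 + y^2 → -5/4xy^3 - 3y^4 - 7/32x^2y - 29/16xy^2 + 9/2y^3 + y^2
  leading term xy^3: subtract (5y^3)·f_1 from -5/4xy^3 - 3y^4 - 7/32x^2y - 29/16xy^2 + 9/2y^3 + y^2 → -8y^4 - 7/32x^2y - 29/16xy^2 + 13/4y^3 + y^2
  leading term y^4: subtract (1/2y)·g_3 from -8y^4 - 7/32x^2y - 29/16xy^2 + 13/4y^3 + y^2 → -7/32x^2y - 29/16xy^2 + 39/4y^3 + 11/4y^2
  leading term x^2y: subtract (7/8xy)·f_1 from -7/32x^2y - 29/16xy^2 + 39/4y^3 + 11/4y^2 → -43/16xy^2 + 39/4y^3 - 7/32xy + 11/4y^2
  leading term xy^2: subtract (43/4y^2)·f_1 from -43/16xy^2 + 39/4y^3 - 7/32xy + 11/4y^2 → -y^3 - 7/32xy + 1/16y^2
  leading term y^3: subtract (1/16)·g_3 from -y^3 - 7/32xy + 1/16y^2 → -7/32xy + 7/8y^2 + 7/32y
  leading term xy: subtract (7/8y)·f_1 from -7/32xy + 7/8y^2 + 7/32y → 0
  remainder 0.

Every S-polynomial of the final basis reduces to 0, so we have a Gröbner basis.
Inter-reduce: drop elements whose leading term is divisible by another's, tail-reduce, and make monic.

G = {y^3 + 13/16y^2 + 7/32y, x - 4y - 1}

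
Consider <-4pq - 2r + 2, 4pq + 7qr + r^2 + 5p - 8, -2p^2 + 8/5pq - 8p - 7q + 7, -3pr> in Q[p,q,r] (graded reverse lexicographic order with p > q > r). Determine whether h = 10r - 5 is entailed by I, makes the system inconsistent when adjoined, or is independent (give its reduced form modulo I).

Adjoining 10r - 5 makes the ideal the whole ring: the system is inconsistent.

First compute the reduced Gröbner basis of I by Buchberger's algorithm.
f_1 = -4pq - 2r + 2, LT = pq.
f_2 = 4pq + 7qr + r^2 + 5p - 8, LT = pq.
f_3 = -2p^2 + 8/5pq - 8p - 7q + 7, LT = p^2.
f_4 = -3pr, LT = pr.

S(f_1,f_2): lcm = pq. S = -7/4qr - 1/4r^2 - 5/4p + 1/2r + 3/2.
  reduce S modulo (f_1, f_2, f_3, f_4):
  remainder -7/4qr - 1/4r^2 - 5/4p + 1/2r + 3/2 ≠ 0; add k_5 = -7/4qr - 1/4r^2 - 5/4p + 1/2r + 3/2 to the basis.

S(f_1,f_3): lcm = p^2q. S = 4/5pq^2 - 4pq - 7/2q^2 + 1/2pr - 1/2p + 7/2q.
  reduce S modulo (f_1, f_2, f_3, f_4, k_5):
  remainder -7/2q^2 + 2/35r^2 - 3/14p + 39/10q + 66/35r - 82/35 ≠ 0; add k_6 = -7/2q^2 + 2/35r^2 - 3/14p + 39/10q + 66/35r - 82/35 to the basis.

S(f_1,f_4): lcm = pqr. S = 1/2r^2 - 1/2r.
  reduce S modulo (f_1, f_2, f_3, f_4, k_5, k_6):
  remainder 1/2r^2 - 1/2r ≠ 0; add k_7 = 1/2r^2 - 1/2r to the basis.

S(f_2,f_3): lcm = p^2q. S = 4/5pq^2 + 7/4pqr + 1/4pr^2 + 5/4p^2 - 4pq - 7/2q^2 - 2p + 7/2q.
  reduce S modulo (f_1, f_2, f_3, f_4, k_5, k_6, k_7):
  remainder -13/2p - 35/8q - 1/2r + 39/8 ≠ 0; add k_8 = -13/2p - 35/8q - 1/2r + 39/8 to the basis.

S(f_3,f_4): lcm = p^2r. S = -4/5pqr + 4pr + 7/2qr - 7/2r.
  reduce S modulo (f_1, f_2, f_3, f_4, k_5, k_6, k_7, k_8):
  remainder 175/104q - 73/26r + 9/8 ≠ 0; add k_9 = 175/104q - 73/26r + 9/8 to the basis.

S(k_5,k_6): lcm = q^2r. S = 1/7qr^2 + 4/245r^3 + 5/7pq - 3/49pr + 29/35qr + 132/245r^2 - 6/7q - 164/245r.
  reduce S modulo (f_1, f_2, f_3, f_4, k_5, k_6, k_7, k_8, k_9):
  remainder -2279/2450r + 2279/2450 ≠ 0; add k_10 = -2279/2450r + 2279/2450 to the basis.

The other S-polynomials (S(f_2,f_4), S(f_1,k_5), S(f_2,k_5), S(f_3,k_5), S(f_4,k_5), S(f_1,k_6), S(f_2,k_6), S(f_3,k_6), S(f_4,k_6), S(f_1,k_7), S(f_2,k_7), S(f_3,k_7), S(f_4,k_7), S(k_5,k_7), S(k_6,k_7), S(f_1,k_8), S(f_2,k_8), S(f_3,k_8), S(f_4,k_8), S(k_5,k_8), S(k_6,k_8), S(k_7,k_8), S(f_1,k_9), S(f_2,k_9), S(f_3,k_9), S(f_4,k_9), S(k_5,k_9), S(k_6,k_9), S(k_7,k_9), S(k_8,k_9), S(f_1,k_10), S(f_2,k_10), S(f_3,k_10), S(f_4,k_10), S(k_5,k_10), S(k_6,k_10), S(k_7,k_10), S(k_8,k_10), S(k_9,k_10)) all reduce to 0 modulo the current basis, so we have a Gröbner basis.
Inter-reduce: drop elements whose leading term is divisible by another's, tail-reduce, and make monic.
Reduced Gröbner basis: {p, q - 1, r - 1}.
Label its elements g_1 = p, g_2 = q - 1, g_3 = r - 1.

Reduce h = 10r - 5 modulo G:
  leading term r: subtract (10)·g_3 from 10r - 5 → 5
  leading term 1: no divisor's leading term divides it; move 5 to the remainder.
  normal form = 5.
The normal form is nonzero, so h ∉ I. Since h minus its normal form lies in I, I + (h) = I + (n) where n = 5; decide whether this ideal is the whole ring.
Here n = 5 is a nonzero constant, hence a unit: 1 ∈ I + (h), the Gröbner basis of I + (h) is {1}, and the enlarged system has no common solution — adjoining h is inconsistent.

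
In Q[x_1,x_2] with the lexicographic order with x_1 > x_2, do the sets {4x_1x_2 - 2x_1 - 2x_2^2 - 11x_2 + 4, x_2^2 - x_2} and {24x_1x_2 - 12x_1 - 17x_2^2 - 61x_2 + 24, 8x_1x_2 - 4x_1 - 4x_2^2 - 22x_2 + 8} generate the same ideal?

Yes, the ideals are equal.

Since reduced Gröbner bases are canonical representatives of ideals under a given ordering, it suffices to compute and compare them.
Buchberger on the first generating set:
f_1 = 4x_1x_2 - 2x_1 - 2x_2^2 - 11x_2 + 4, LT = x_1x_2.
f_2 = x_2^2 - x_2, LT = x_2^2.

S(f_1,f_2): lcm = x_1x_2^2. S = 1/2x_1x_2 - 1/2x_2^3 - 11/4x_2^2 + x_2.
  leading term x_1x_2: subtract (1/8)·f_1 from 1/2x_1x_2 - 1/2x_2^3 - 11/4x_2^2 + x_2 → 1/4x_1 - 1/2x_2^3 - 5/2x_2^2 + 19/8x_2 - 1/2
  leading term x_1: no divisor's leading term divides it; move 1/4x_1 to the remainder.
  leading term x_2^3: subtract (-1/2x_2)·f_2 from -1/2x_2^3 - 5/2x_2^2 + 19/8x_2 - 1/2 → -3x_2^2 + 19/8x_2 - 1/2
  leading term x_2^2: subtract (-3)·f_2 from -3x_2^2 + 19/8x_2 - 1/2 → -5/8x_2 - 1/2
  leading term x_2: no divisor's leading term divides it; move -5/8x_2 to the remainder.
  leading term 1: no divisor's leading term divides it; move -1/2 to the remainder.
  remainder 1/4x_1 - 5/8x_2 - 1/2 ≠ 0; add g_3 = 1/4x_1 - 5/8x_2 - 1/2 to the basis.

S(f_1,g_3): lcm = x_1x_2. S = -1/2x_1 + 2x_2^2 - 3/4x_2 + 1.
  leading term x_1: subtract (-2)·g_3 from -1/2x_1 + 2x_2^2 - 3/4x_2 + 1 → 2x_2^2 - 2x_2
  leading term x_2^2: subtract (2)·f_2 from 2x_2^2 - 2x_2 → 0
  remainder 0.

S(f_2,g_3): leading monomials are coprime, so the S-polynomial reduces to 0 (Buchberger's first criterion).
Every S-polynomial of the final basis reduces to 0, so we have a Gröbner basis.
Inter-reduce: drop elements whose leading term is divisible by another's, tail-reduce, and make monic.
Reduced Gröbner basis: {x_1 - 5/2x_2 - 2, x_2^2 - x_2}.

Buchberger on the second generating set:
h_1 = 24x_1x_2 - 12x_1 - 17x_2^2 - 61x_2 + 24, LT = x_1x_2.
h_2 = 8x_1x_2 - 4x_1 - 4x_2^2 - 22x_2 + 8, LT = x_1x_2.

S(h_1,h_2): lcm = x_1x_2. S = -5/24x_2^2 + 5/24x_2.
  leading term x_2^2: no divisor's leading term divides it; move -5/24x_2^2 to the remainder.
  leading term x_2: no divisor's leading term divides it; move 5/24x_2 to the remainder.
  remainder -5/24x_2^2 + 5/24x_2 ≠ 0; add k_3 = -5/24x_2^2 + 5/24x_2 to the basis.

S(h_1,k_3): lcm = x_1x_2^2. S = 1/2x_1x_2 - 17/24x_2^3 - 61/24x_2^2 + x_2.
  leading term x_1x_2: subtract (1/48)·h_1 from 1/2x_1x_2 - 17/24x_2^3 - 61/24x_2^2 + x_2 → 1/4x_1 - 17/24x_2^3 - 35/16x_2^2 + 109/48x_2 - 1/2
  leading term x_1: no divisor's leading term divides it; move 1/4x_1 to the remainder.
  leading term x_2^3: subtract (17/5x_2)·k_3 from -17/24x_2^3 - 35/16x_2^2 + 109/48x_2 - 1/2 → -139/48x_2^2 + 109/48x_2 - 1/2
  leading term x_2^2: subtract (139/10)·k_3 from -139/48x_2^2 + 109/48x_2 - 1/2 → -5/8x_2 - 1/2
  leading term x_2: no divisor's leading term divides it; move -5/8x_2 to the remainder.
  leading term 1: no divisor's leading term divides it; move -1/2 to the remainder.
  remainder 1/4x_1 - 5/8x_2 - 1/2 ≠ 0; add k_4 = 1/4x_1 - 5/8x_2 - 1/2 to the basis.

S(h_2,k_3): lcm = x_1x_2^2. S = 1/2x_1x_2 - 1/2x_2^3 - 11/4x_2^2 + x_2.
  leading term x_1x_2: subtract (1/48)·h_1 from 1/2x_1x_2 - 1/2x_2^3 - 11/4x_2^2 + x_2 → 1/4x_1 - 1/2x_2^3 - 115/48x_2^2 + 109/48x_2 - 1/2
  leading term x_1: subtract (1)·k_4 from 1/4x_1 - 1/2x_2^3 - 115/48x_2^2 + 109/48x_2 - 1/2 → -1/2x_2^3 - 115/48x_2^2 + 139/48x_2
  leading term x_2^3: subtract (12/5x_2)·k_3 from -1/2x_2^3 - 115/48x_2^2 + 139/48x_2 → -139/48x_2^2 + 139/48x_2
  leading term x_2^2: subtract (139/10)·k_3 from -139/48x_2^2 + 139/48x_2 → 0
  remainder 0.

S(h_1,k_4): lcm = x_1x_2. S = -1/2x_1 + 43/24x_2^2 - 13/24x_2 + 1.
  leading term x_1: subtract (-2)·k_4 from -1/2x_1 + 43/24x_2^2 - 13/24x_2 + 1 → 43/24x_2^2 - 43/24x_2
  leading term x_2^2: subtract (-43/5)·k_3 from 43/24x_2^2 - 43/24x_2 → 0
  remainder 0.

S(h_2,k_4): lcm = x_1x_2. S = -1/2x_1 + 2x_2^2 - 3/4x_2 + 1.
  leading term x_1: subtract (-2)·k_4 from -1/2x_1 + 2x_2^2 - 3/4x_2 + 1 → 2x_2^2 - 2x_2
  leading term x_2^2: subtract (-48/5)·k_3 from 2x_2^2 - 2x_2 → 0
  remainder 0.

S(k_3,k_4): leading monomials are coprime, so the S-polynomial reduces to 0 (Buchberger's first criterion).
Every S-polynomial of the final basis reduces to 0, so we have a Gröbner basis.
Inter-reduce: drop elements whose leading term is divisible by another's, tail-reduce, and make monic.
Reduced Gröbner basis: {x_1 - 5/2x_2 - 2, x_2^2 - x_2}.

These coincide, so the ideals are equal.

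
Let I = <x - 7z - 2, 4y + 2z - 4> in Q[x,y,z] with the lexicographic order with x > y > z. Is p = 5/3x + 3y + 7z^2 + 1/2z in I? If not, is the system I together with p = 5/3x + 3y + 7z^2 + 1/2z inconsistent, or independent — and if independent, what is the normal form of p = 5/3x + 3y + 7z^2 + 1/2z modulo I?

5/3x + 3y + 7z^2 + 1/2z is independent of I; its normal form modulo I is 7z^2 + 32/3z + 19/3.

First compute the reduced Gröbner basis of I by Buchberger's algorithm.
f_1 = x - 7z - 2, LT = x.
f_2 = 4y + 2z - 4, LT = y.

S(f_1,f_2): leading monomials are coprime, so the S-polynomial reduces to 0 (Buchberger's first criterion).
Every S-polynomial of the final basis reduces to 0, so we have a Gröbner basis.
Inter-reduce: drop elements whose leading term is divisible by another's, tail-reduce, and make monic.
Reduced Gröbner basis: {x - 7z - 2, y + 1/2z - 1}.
Label its elements g_1 = x - 7z - 2, g_2 = y + 1/2z - 1.

Reduce p = 5/3x + 3y + 7z^2 + 1/2z modulo G:
  leading term x: subtract (5/3)·g_1 from 5/3x + 3y + 7z^2 + 1/2z → 3y + 7z^2 + 73/6z + 10/3
  leading term y: subtract (3)·g_2 from 3y + 7z^2 + 73/6z + 10/3 → 7z^2 + 32/3z + 19/3
  leading term z^2: no divisor's leading term divides it; move 7z^2 to the remainder.
  leading term z: no divisor's leading term divides it; move 32/3z to the remainder.
  leading term 1: no divisor's leading term divides it; move 19/3 to the remainder.
  normal form = 7z^2 + 32/3z + 19/3.
The normal form is nonzero, so p ∉ I. Since p minus its normal form lies in I, I + (p) = I + (r) where r = 7z^2 + 32/3z + 19/3; decide whether this ideal is the whole ring.
Run Buchberger on G together with r (pairs among the g_i already reduce to 0 since G is a Gröbner basis):
g_1 = x - 7z - 2, LT = x.
g_2 = y + 1/2z - 1, LT = y.
r = 7z^2 + 32/3z + 19/3, LT = z^2.

S(g_1,g_2): leading monomials are coprime, so the S-polynomial reduces to 0 (Buchberger's first criterion).
S(g_1,r): leading monomials are coprime, so the S-polynomial reduces to 0 (Buchberger's first criterion).
S(g_2,r): leading monomials are coprime, so the S-polynomial reduces to 0 (Buchberger's first criterion).
Every S-polynomial of the final basis reduces to 0, so we have a Gröbner basis.
Inter-reduce: drop elements whose leading term is divisible by another's, tail-reduce, and make monic.
Reduced Gröbner basis: {x - 7z - 2, y + 1/2z - 1, z^2 + 32/21z + 19/21}.
The reduced Gröbner basis of I + (p) is {x - 7z - 2, y + 1/2z - 1, z^2 + 32/21z + 19/21} ≠ {1}, a proper ideal, so the enlarged system stays consistent: p is independent of I, with normal form 7z^2 + 32/3z + 19/3.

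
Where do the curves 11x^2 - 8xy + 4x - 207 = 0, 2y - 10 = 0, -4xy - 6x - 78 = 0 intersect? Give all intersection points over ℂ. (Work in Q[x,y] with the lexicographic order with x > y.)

Compute a lex Gröbner basis by Buchberger's algorithm.
f_1 = 11x^2 - 8xy + 4x - 207, LT = x^2.
f_2 = 2y - 10, LT = y.
f_3 = -4xy - 6x - 78, LT = xy.

S(f_1,f_2): leading monomials are coprime, so the S-polynomial reduces to 0 (Buchberger's first criterion).
S(f_1,f_3): lcm = x^2y. S = -3/2x^2 - 8/11xy^2 + 4/11xy - 39/2x - 207/11y.
  leading term x^2: subtract (-3/22)·f_1 from -3/2x^2 - 8/11xy^2 + 4/11xy - 39/2x - 207/11y → -8/11xy^2 - 8/11xy - 417/22x - 207/11y - 621/22
  leading term xy^2: subtract (-4/11xy)·f_2 from -8/11xy^2 - 8/11xy - 417/22x - 207/11y - 621/22 → -48/11xy - 417/22x - 207/11y - 621/22
  leading term xy: subtract (-24/11x)·f_2 from -48/11xy - 417/22x - 207/11y - 621/22 → -897/22x - 207/11y - 621/22
  leading term x: no divisor's leading term divides it; move -897/22x to the remainder.
  leading term y: subtract (-207/22)·f_2 from -207/11y - 621/22 → -2691/22
  leading term 1: no divisor's leading term divides it; move -2691/22 to the remainder.
  remainder -897/22x - 2691/22 ≠ 0; add h_4 = -897/22x - 2691/22 to the basis.

S(f_2,f_3): lcm = xy. S = -13/2x - 39/2.
  leading term x: subtract (11/69)·h_4 from -13/2x - 39/2 → 0
  remainder 0.

S(f_1,h_4): lcm = x^2. S = -8/11xy - 29/11x - 207/11.
  leading term xy: subtract (-4/11x)·f_2 from -8/11xy - 29/11x - 207/11 → -69/11x - 207/11
  leading term x: subtract (2/13)·h_4 from -69/11x - 207/11 → 0
  remainder 0.

S(f_2,h_4): leading monomials are coprime, so the S-polynomial reduces to 0 (Buchberger's first criterion).
S(f_3,h_4): lcm = xy. S = 3/2x - 3y + 39/2.
  leading term x: subtract (-11/299)·h_4 from 3/2x - 3y + 39/2 → -3y + 15
  leading term y: subtract (-3/2)·f_2 from -3y + 15 → 0
  remainder 0.

Every S-polynomial of the final basis reduces to 0, so we have a Gröbner basis.
Inter-reduce: drop elements whose leading term is divisible by another's, tail-reduce, and make monic.
Reduced Gröbner basis: {x + 3, y - 5}.

A lex Gröbner basis eliminates variables successively. Here y - 5 depends only on y, with roots {5}; lifting each root through the earlier basis elements recovers the full solutions.
  y = 5: the earlier basis element becomes x + 3 = 0, giving x = -3 — point (-3, 5).
This is the nonlinear analogue of row-reducing a linear system.

{(-3, 5)}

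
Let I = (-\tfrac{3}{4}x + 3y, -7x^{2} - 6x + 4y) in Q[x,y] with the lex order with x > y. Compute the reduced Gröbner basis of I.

G = {x - 4y, y^{2} + \tfrac{5}{28}y}

The reduced Gröbner basis is the canonical form of the ideal for this ordering.

f_1 = -\tfrac{3}{4}x + 3y, LT = x.
f_2 = -7x^{2} - 6x + 4y, LT = x^{2}.

S(f_1,f_2): lcm = x^{2}. S = -4xy - \tfrac{6}{7}x + \tfrac{4}{7}y.
  leading term xy: subtract (\tfrac{16}{3}y)·f_1 from -4xy - \tfrac{6}{7}x + \tfrac{4}{7}y → -\tfrac{6}{7}x - 16y^{2} + \tfrac{4}{7}y
  leading term x: subtract (\tfrac{8}{7})·f_1 from -\tfrac{6}{7}x - 16y^{2} + \tfrac{4}{7}y → -16y^{2} - \tfrac{20}{7}y
  leading term y^{2}: no divisor's leading term divides it; move -16y^{2} to the remainder.
  leading term y: no divisor's leading term divides it; move -\tfrac{20}{7}y to the remainder.
  remainder -16y^{2} - \tfrac{20}{7}y ≠ 0; add g_3 = -16y^{2} - \tfrac{20}{7}y to the basis.

The other S-polynomials (S(f_1,g_3), S(f_2,g_3)) all reduce to 0 modulo the current basis, so we have a Gröbner basis.
Inter-reduce: drop elements whose leading term is divisible by another's, tail-reduce, and make monic.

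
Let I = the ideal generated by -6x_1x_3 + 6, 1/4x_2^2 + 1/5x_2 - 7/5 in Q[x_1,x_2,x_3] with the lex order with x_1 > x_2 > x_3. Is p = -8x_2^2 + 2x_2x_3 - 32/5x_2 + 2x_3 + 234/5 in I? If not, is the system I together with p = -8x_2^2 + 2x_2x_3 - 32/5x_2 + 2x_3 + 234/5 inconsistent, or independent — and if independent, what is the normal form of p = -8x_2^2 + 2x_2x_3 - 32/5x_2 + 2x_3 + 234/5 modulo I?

-8x_2^2 + 2x_2x_3 - 32/5x_2 + 2x_3 + 234/5 is independent of I; its normal form modulo I is 2x_2x_3 + 2x_3 + 2.

First compute the reduced Gröbner basis of I by Buchberger's algorithm.
f_1 = -6x_1x_3 + 6, LT = x_1x_3.
f_2 = 1/4x_2^2 + 1/5x_2 - 7/5, LT = x_2^2.

The S-polynomials (S(f_1,f_2)) all reduce to 0 modulo the current basis, so we have a Gröbner basis.
Inter-reduce: drop elements whose leading term is divisible by another's, tail-reduce, and make monic.
Reduced Gröbner basis: {x_1x_3 - 1, x_2^2 + 4/5x_2 - 28/5}.
Label its elements g_1 = x_1x_3 - 1, g_2 = x_2^2 + 4/5x_2 - 28/5.

Reduce p = -8x_2^2 + 2x_2x_3 - 32/5x_2 + 2x_3 + 234/5 modulo G:
  leading term x_2^2: subtract (-8)·g_2 from -8x_2^2 + 2x_2x_3 - 32/5x_2 + 2x_3 + 234/5 → 2x_2x_3 + 2x_3 + 2
  leading term x_2x_3: no divisor's leading term divides it; move 2x_2x_3 to the remainder.
  leading term x_3: no divisor's leading term divides it; move 2x_3 to the remainder.
  leading term 1: no divisor's leading term divides it; move 2 to the remainder.
  normal form = 2x_2x_3 + 2x_3 + 2.
The normal form is nonzero, so p ∉ I. Since p minus its normal form lies in I, I + (p) = I + (r) where r = 2x_2x_3 + 2x_3 + 2; decide whether this ideal is the whole ring.
Run Buchberger on G together with r (pairs among the g_i already reduce to 0 since G is a Gröbner basis):
g_1 = x_1x_3 - 1, LT = x_1x_3.
g_2 = x_2^2 + 4/5x_2 - 28/5, LT = x_2^2.
r = 2x_2x_3 + 2x_3 + 2, LT = x_2x_3.

S(g_1,r): lcm = x_1x_2x_3. S = -x_1x_3 - x_1 - x_2.
  leading term x_1x_3: subtract (-1)·g_1 from -x_1x_3 - x_1 - x_2 → -x_1 - x_2 - 1
  leading term x_1: no divisor's leading term divides it; move -x_1 to the remainder.
  leading term x_2: no divisor's leading term divides it; move -x_2 to the remainder.
  leading term 1: no divisor's leading term divides it; move -1 to the remainder.
  remainder -x_1 - x_2 - 1 ≠ 0; add m_4 = -x_1 - x_2 - 1 to the basis.

S(g_2,r): lcm = x_2^2x_3. S = -1/5x_2x_3 - x_2 - 28/5x_3.
  leading term x_2x_3: subtract (-1/10)·r from -1/5x_2x_3 - x_2 - 28/5x_3 → -x_2 - 27/5x_3 + 1/5
  leading term x_2: no divisor's leading term divides it; move -x_2 to the remainder.
  leading term x_3: no divisor's leading term divides it; move -27/5x_3 to the remainder.
  leading term 1: no divisor's leading term divides it; move 1/5 to the remainder.
  remainder -x_2 - 27/5x_3 + 1/5 ≠ 0; add m_5 = -x_2 - 27/5x_3 + 1/5 to the basis.

S(r,m_5): lcm = x_2x_3. S = -27/5x_3^2 + 6/5x_3 + 1.
  leading term x_3^2: no divisor's leading term divides it; move -27/5x_3^2 to the remainder.
  leading term x_3: no divisor's leading term divides it; move 6/5x_3 to the remainder.
  leading term 1: no divisor's leading term divides it; move 1 to the remainder.
  remainder -27/5x_3^2 + 6/5x_3 + 1 ≠ 0; add m_6 = -27/5x_3^2 + 6/5x_3 + 1 to the basis.

The other S-polynomials (S(g_1,g_2), S(g_1,m_4), S(g_2,m_4), S(r,m_4), S(g_1,m_5), S(g_2,m_5), S(m_4,m_5), S(g_1,m_6), S(g_2,m_6), S(r,m_6), S(m_4,m_6), S(m_5,m_6)) all reduce to 0 modulo the current basis, so we have a Gröbner basis.
Inter-reduce: drop elements whose leading term is divisible by another's, tail-reduce, and make monic.
Reduced Gröbner basis: {x_1 - 27/5x_3 + 6/5, x_2 + 27/5x_3 - 1/5, x_3^2 - 2/9x_3 - 5/27}.
The reduced Gröbner basis of I + (p) is {x_1 - 27/5x_3 + 6/5, x_2 + 27/5x_3 - 1/5, x_3^2 - 2/9x_3 - 5/27} ≠ {1}, a proper ideal, so the enlarged system stays consistent: p is independent of I, with normal form 2x_2x_3 + 2x_3 + 2.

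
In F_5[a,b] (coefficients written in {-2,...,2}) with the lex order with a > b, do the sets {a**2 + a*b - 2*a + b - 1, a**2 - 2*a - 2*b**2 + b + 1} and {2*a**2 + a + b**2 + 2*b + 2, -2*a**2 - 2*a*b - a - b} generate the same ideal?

No, the ideals differ.

For a fixed monomial order, each ideal has a unique reduced Gröbner basis; comparing bases decides equality.
Buchberger on the first generating set:
f_1 = a**2 + a*b - 2*a + b - 1, LT = a**2.
f_2 = a**2 - 2*a - 2*b**2 + b + 1, LT = a**2.

S(f_1,f_2): lcm = a**2. S = a*b + 2*b**2 - 2.
  leading term a*b: no divisor's leading term divides it; move a*b to the remainder.
  leading term b**2: no divisor's leading term divides it; move 2*b**2 to the remainder.
  leading term 1: no divisor's leading term divides it; move -2 to the remainder.
  remainder a*b + 2*b**2 - 2 ≠ 0; add g_3 = a*b + 2*b**2 - 2 to the basis.

S(f_1,g_3): lcm = a**2*b. S = -a*b**2 - 2*a*b + 2*a + b**2 - b.
  leading term a*b**2: subtract (-b)·g_3 from -a*b**2 - 2*a*b + 2*a + b**2 - b → -2*a*b + 2*a + 2*b**3 + b**2 + 2*b
  leading term a*b: subtract (-2)·g_3 from -2*a*b + 2*a + 2*b**3 + b**2 + 2*b → 2*a + 2*b**3 + 2*b + 1
  leading term a: no divisor's leading term divides it; move 2*a to the remainder.
  leading term b**3: no divisor's leading term divides it; move 2*b**3 to the remainder.
  leading term b: no divisor's leading term divides it; move 2*b to the remainder.
  leading term 1: no divisor's leading term divides it; move 1 to the remainder.
  remainder 2*a + 2*b**3 + 2*b + 1 ≠ 0; add g_4 = 2*a + 2*b**3 + 2*b + 1 to the basis.

S(f_1,g_4): lcm = a**2. S = -a*b**3 + b - 1.
  leading term a*b**3: subtract (-b**2)·g_3 from -a*b**3 + b - 1 → 2*b**4 - 2*b**2 + b - 1
  leading term b**4: no divisor's leading term divides it; move 2*b**4 to the remainder.
  leading term b**2: no divisor's leading term divides it; move -2*b**2 to the remainder.
  leading term b: no divisor's leading term divides it; move b to the remainder.
  leading term 1: no divisor's leading term divides it; move -1 to the remainder.
  remainder 2*b**4 - 2*b**2 + b - 1 ≠ 0; add g_5 = 2*b**4 - 2*b**2 + b - 1 to the basis.

The other S-polynomials (S(f_2,g_3), S(f_2,g_4), S(g_3,g_4), S(f_1,g_5), S(f_2,g_5), S(g_3,g_5), S(g_4,g_5)) all reduce to 0 modulo the current basis, so we have a Gröbner basis.
Inter-reduce: drop elements whose leading term is divisible by another's, tail-reduce, and make monic.
Reduced Gröbner basis: {a + b**3 + b - 2, b**4 - b**2 - 2*b + 2}.

Buchberger on the second generating set:
h_1 = 2*a**2 + a + b**2 + 2*b + 2, LT = a**2.
h_2 = -2*a**2 - 2*a*b - a - b, LT = a**2.

S(h_1,h_2): lcm = a**2. S = -a*b - 2*b**2 - 2*b + 1.
  leading term a*b: no divisor's leading term divides it; move -a*b to the remainder.
  leading term b**2: no divisor's leading term divides it; move -2*b**2 to the remainder.
  leading term b: no divisor's leading term divides it; move -2*b to the remainder.
  leading term 1: no divisor's leading term divides it; move 1 to the remainder.
  remainder -a*b - 2*b**2 - 2*b + 1 ≠ 0; add k_3 = -a*b - 2*b**2 - 2*b + 1 to the basis.

S(h_1,k_3): lcm = a**2*b. S = -2*a*b**2 + a*b + a - 2*b**3 + b**2 + b.
  leading term a*b**2: subtract (2*b)·k_3 from -2*a*b**2 + a*b + a - 2*b**3 + b**2 + b → a*b + a + 2*b**3 - b
  leading term a*b: subtract (-1)·k_3 from a*b + a + 2*b**3 - b → a + 2*b**3 - 2*b**2 + 2*b + 1
  leading term a: no divisor's leading term divides it; move a to the remainder.
  leading term b**3: no divisor's leading term divides it; move 2*b**3 to the remainder.
  leading term b**2: no divisor's leading term divides it; move -2*b**2 to the remainder.
  leading term b: no divisor's leading term divides it; move 2*b to the remainder.
  leading term 1: no divisor's leading term divides it; move 1 to the remainder.
  remainder a + 2*b**3 - 2*b**2 + 2*b + 1 ≠ 0; add k_4 = a + 2*b**3 - 2*b**2 + 2*b + 1 to the basis.

S(h_1,k_4): lcm = a**2. S = -2*a*b**3 + 2*a*b**2 - 2*a*b + 2*a - 2*b**2 + b + 1.
  leading term a*b**3: subtract (2*b**2)·k_3 from -2*a*b**3 + 2*a*b**2 - 2*a*b + 2*a - 2*b**2 + b + 1 → 2*a*b**2 - 2*a*b + 2*a - b**4 - b**3 + b**2 + b + 1
  leading term a*b**2: subtract (-2*b)·k_3 from 2*a*b**2 - 2*a*b + 2*a - b**4 - b**3 + b**2 + b + 1 → -2*a*b + 2*a - b**4 + 2*b**2 - 2*b + 1
  leading term a*b: subtract (2)·k_3 from -2*a*b + 2*a - b**4 + 2*b**2 - 2*b + 1 → 2*a - b**4 + b**2 + 2*b - 1
  leading term a: subtract (2)·k_4 from 2*a - b**4 + b**2 + 2*b - 1 → -b**4 + b**3 - 2*b + 2
  leading term b**4: no divisor's leading term divides it; move -b**4 to the remainder.
  leading term b**3: no divisor's leading term divides it; move b**3 to the remainder.
  leading term b: no divisor's leading term divides it; move -2*b to the remainder.
  leading term 1: no divisor's leading term divides it; move 2 to the remainder.
  remainder -b**4 + b**3 - 2*b + 2 ≠ 0; add k_5 = -b**4 + b**3 - 2*b + 2 to the basis.

The other S-polynomials (S(h_2,k_3), S(h_2,k_4), S(k_3,k_4), S(h_1,k_5), S(h_2,k_5), S(k_3,k_5), S(k_4,k_5)) all reduce to 0 modulo the current basis, so we have a Gröbner basis.
Inter-reduce: drop elements whose leading term is divisible by another's, tail-reduce, and make monic.
Reduced Gröbner basis: {a + 2*b**3 - 2*b**2 + 2*b + 1, b**4 - b**3 + 2*b - 2}.

Since the reduced bases disagree, the two ideals are not the same.
The same test decides containment: I ⊆ J iff every generator of I reduces to 0 modulo a Gröbner basis of J.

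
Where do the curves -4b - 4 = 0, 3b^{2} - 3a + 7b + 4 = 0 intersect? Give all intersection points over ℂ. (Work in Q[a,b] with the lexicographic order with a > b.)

{(0, -1)}

Compute a lex Gröbner basis by Buchberger's algorithm.
f_1 = -4b - 4, LT = b.
f_2 = -3a + 3b^{2} + 7b + 4, LT = a.

The S-polynomials (S(f_1,f_2)) all reduce to 0 modulo the current basis, so we have a Gröbner basis.
Inter-reduce: drop elements whose leading term is divisible by another's, tail-reduce, and make monic.
Reduced Gröbner basis: {a, b + 1}.

Elimination: the polynomial b + 1 lies in the elimination ideal for b, so b ∈ {-1}. For each such b, the remaining basis elements (now univariate) give the rest of the solution.
  b = -1: the earlier basis element becomes a = 0, giving a = 0 — point (0, -1).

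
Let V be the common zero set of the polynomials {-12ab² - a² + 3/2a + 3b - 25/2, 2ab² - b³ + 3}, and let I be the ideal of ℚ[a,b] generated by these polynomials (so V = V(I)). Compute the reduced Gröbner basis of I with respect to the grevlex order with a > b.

f_1 = -12ab² - a² + 3/2a + 3b - 25/2, LT = ab².
f_2 = 2ab² - b³ + 3, LT = ab².

S(f_1,f_2): lcm = ab². S = ½b³ + 1/12a² - ⅛a - ¼b - 11/24.
  leading term b³: no divisor's leading term divides it; move ½b³ to the remainder.
  leading term a²: no divisor's leading term divides it; move 1/12a² to the remainder.
  leading term a: no divisor's leading term divides it; move -⅛a to the remainder.
  leading term b: no divisor's leading term divides it; move -¼b to the remainder.
  leading term 1: no divisor's leading term divides it; move -11/24 to the remainder.
  remainder ½b³ + 1/12a² - ⅛a - ¼b - 11/24 ≠ 0; add g_3 = ½b³ + 1/12a² - ⅛a - ¼b - 11/24 to the basis.

S(f_1,g_3): lcm = ab³. S = -⅙a³ + 1/12a²b + ¼a² + ⅜ab - ¼b² + 11/12a + 25/24b.
  leading term a³: no divisor's leading term divides it; move -⅙a³ to the remainder.
  leading term a²b: no divisor's leading term divides it; move 1/12a²b to the remainder.
  leading term a²: no divisor's leading term divides it; move ¼a² to the remainder.
  leading term ab: no divisor's leading term divides it; move ⅜ab to the remainder.
  leading term b²: no divisor's leading term divides it; move -¼b² to the remainder.
  leading term a: no divisor's leading term divides it; move 11/12a to the remainder.
  leading term b: no divisor's leading term divides it; move 25/24b to the remainder.
  remainder -⅙a³ + 1/12a²b + ¼a² + ⅜ab - ¼b² + 11/12a + 25/24b ≠ 0; add g_4 = -⅙a³ + 1/12a²b + ¼a² + ⅜ab - ¼b² + 11/12a + 25/24b to the basis.

S(f_2,g_3): lcm = ab³. S = -½b⁴ - ⅙a³ + ¼a² + ½ab + 11/12a + 3/2b.
  leading term b⁴: subtract (-b)·g_3 from -½b⁴ - ⅙a³ + ¼a² + ½ab + 11/12a + 3/2b → -⅙a³ + 1/12a²b + ¼a² + ⅜ab - ¼b² + 11/12a + 25/24b
  leading term a³: subtract (1)·g_4 from -⅙a³ + 1/12a²b + ¼a² + ⅜ab - ¼b² + 11/12a + 25/24b → 0
  remainder 0.

S(f_1,g_4): lcm = a³b². S = ½a²b³ + 1/12a⁴ + 3/2a²b² + 9/4ab³ - 3/2b⁴ - ⅛a³ - ¼a²b + 11/2ab² + 25/4b³ + 25/24a².
  leading term a²b³: subtract (-1/24ab)·f_1 from ½a²b³ + 1/12a⁴ + 3/2a²b² + 9/4ab³ - 3/2b⁴ - ⅛a³ - ¼a²b + 11/2ab² + 25/4b³ + 25/24a² → 1/12a⁴ - 1/24a³b + 3/2a²b² + 9/4ab³ - 3/2b⁴ - ⅛a³ - 3/16a²b + 45/8ab² + 25/4b³ + 25/24a² - 25/48ab
  leading term a⁴: subtract (-½a)·g_4 from 1/12a⁴ - 1/24a³b + 3/2a²b² + 9/4ab³ - 3/2b⁴ - ⅛a³ - 3/16a²b + 45/8ab² + 25/4b³ + 25/24a² - 25/48ab → 3/2a²b² + 9/4ab³ - 3/2b⁴ + 11/2ab² + 25/4b³ + 3/2a²
  leading term a²b²: subtract (-⅛a)·f_1 from 3/2a²b² + 9/4ab³ - 3/2b⁴ + 11/2ab² + 25/4b³ + 3/2a² → 9/4ab³ - 3/2b⁴ - ⅛a³ + 11/2ab² + 25/4b³ + 27/16a² + ⅜ab - 25/16a
  leading term ab³: subtract (-3/16b)·f_1 from 9/4ab³ - 3/2b⁴ - ⅛a³ + 11/2ab² + 25/4b³ + 27/16a² + ⅜ab - 25/16a → -3/2b⁴ - ⅛a³ - 3/16a²b + 11/2ab² + 25/4b³ + 27/16a² + 21/32ab + 9/16b² - 25/16a - 75/32b
  leading term b⁴: subtract (-3b)·g_3 from -3/2b⁴ - ⅛a³ - 3/16a²b + 11/2ab² + 25/4b³ + 27/16a² + 21/32ab + 9/16b² - 25/16a - 75/32b → -⅛a³ + 1/16a²b + 11/2ab² + 25/4b³ + 27/16a² + 9/32ab - 3/16b² - 25/16a - 119/32b
  leading term a³: subtract (¾)·g_4 from -⅛a³ + 1/16a²b + 11/2ab² + 25/4b³ + 27/16a² + 9/32ab - 3/16b² - 25/16a - 119/32b → 11/2ab² + 25/4b³ + 3/2a² - 9/4a - 9/2b
  leading term ab²: subtract (-11/24)·f_1 from 11/2ab² + 25/4b³ + 3/2a² - 9/4a - 9/2b → 25/4b³ + 25/24a² - 25/16a - 25/8b - 275/48
  leading term b³: subtract (25/2)·g_3 from 25/4b³ + 25/24a² - 25/16a - 25/8b - 275/48 → 0
  remainder 0.

S(f_2,g_4): lcm = a³b². S = 3/2a²b² + 9/4ab³ - 3/2b⁴ + 11/2ab² + 25/4b³ + 3/2a².
  leading term a²b²: subtract (-⅛a)·f_1 from 3/2a²b² + 9/4ab³ - 3/2b⁴ + 11/2ab² + 25/4b³ + 3/2a² → 9/4ab³ - 3/2b⁴ - ⅛a³ + 11/2ab² + 25/4b³ + 27/16a² + ⅜ab - 25/16a
  leading term ab³: subtract (-3/16b)·f_1 from 9/4ab³ - 3/2b⁴ - ⅛a³ + 11/2ab² + 25/4b³ + 27/16a² + ⅜ab - 25/16a → -3/2b⁴ - ⅛a³ - 3/16a²b + 11/2ab² + 25/4b³ + 27/16a² + 21/32ab + 9/16b² - 25/16a - 75/32b
  leading term b⁴: subtract (-3b)·g_3 from -3/2b⁴ - ⅛a³ - 3/16a²b + 11/2ab² + 25/4b³ + 27/16a² + 21/32ab + 9/16b² - 25/16a - 75/32b → -⅛a³ + 1/16a²b + 11/2ab² + 25/4b³ + 27/16a² + 9/32ab - 3/16b² - 25/16a - 119/32b
  leading term a³: subtract (¾)·g_4 from -⅛a³ + 1/16a²b + 11/2ab² + 25/4b³ + 27/16a² + 9/32ab - 3/16b² - 25/16a - 119/32b → 11/2ab² + 25/4b³ + 3/2a² - 9/4a - 9/2b
  leading term ab²: subtract (-11/24)·f_1 from 11/2ab² + 25/4b³ + 3/2a² - 9/4a - 9/2b → 25/4b³ + 25/24a² - 25/16a - 25/8b - 275/48
  leading term b³: subtract (25/2)·g_3 from 25/4b³ + 25/24a² - 25/16a - 25/8b - 275/48 → 0
  remainder 0.

S(g_3,g_4): leading monomials are coprime, so the S-polynomial reduces to 0 (Buchberger's first criterion).
Every S-polynomial of the final basis reduces to 0, so we have a Gröbner basis.
Inter-reduce: drop elements whose leading term is divisible by another's, tail-reduce, and make monic.

G = {a³ - ½a²b - 3/2a² - 9/4ab + 3/2b² - 11/2a - 25/4b, ab² + 1/12a² - ⅛a - ¼b + 25/24, b³ + ⅙a² - ¼a - ½b - 11/12}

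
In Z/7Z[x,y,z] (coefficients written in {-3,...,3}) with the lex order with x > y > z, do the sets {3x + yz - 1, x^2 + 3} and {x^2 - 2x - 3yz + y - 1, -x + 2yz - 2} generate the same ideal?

Equality of ideals is decidable: compute both reduced Gröbner bases (unique for the ordering) and check whether they agree.
Buchberger on the first generating set:
f_1 = 3x + yz - 1, LT = x.
f_2 = x^2 + 3, LT = x^2.

S(f_1,f_2): lcm = x^2. S = -2xyz + 2x - 3.
  leading term xyz: subtract (-3yz)·f_1 from -2xyz + 2x - 3 → 2x + 3y^2z^2 - 3yz - 3
  leading term x: subtract (3)·f_1 from 2x + 3y^2z^2 - 3yz - 3 → 3y^2z^2 + yz
  leading term y^2z^2: no divisor's leading term divides it; move 3y^2z^2 to the remainder.
  leading term yz: no divisor's leading term divides it; move yz to the remainder.
  remainder 3y^2z^2 + yz ≠ 0; add g_3 = 3y^2z^2 + yz to the basis.

S(f_1,g_3): leading monomials are coprime, so the S-polynomial reduces to 0 (Buchberger's first criterion).
S(f_2,g_3): leading monomials are coprime, so the S-polynomial reduces to 0 (Buchberger's first criterion).
Every S-polynomial of the final basis reduces to 0, so we have a Gröbner basis.
Inter-reduce: drop elements whose leading term is divisible by another's, tail-reduce, and make monic.
Reduced Gröbner basis: {x - 2yz + 2, y^2z^2 - 2yz}.

Buchberger on the second generating set:
h_1 = x^2 - 2x - 3yz + y - 1, LT = x^2.
h_2 = -x + 2yz - 2, LT = x.

S(h_1,h_2): lcm = x^2. S = 2xyz + 3x - 3yz + y - 1.
  leading term xyz: subtract (-2yz)·h_2 from 2xyz + 3x - 3yz + y - 1 → 3x - 3y^2z^2 + y - 1
  leading term x: subtract (-3)·h_2 from 3x - 3y^2z^2 + y - 1 → -3y^2z^2 - yz + y
  leading term y^2z^2: no divisor's leading term divides it; move -3y^2z^2 to the remainder.
  leading term yz: no divisor's leading term divides it; move -yz to the remainder.
  leading term y: no divisor's leading term divides it; move y to the remainder.
  remainder -3y^2z^2 - yz + y ≠ 0; add k_3 = -3y^2z^2 - yz + y to the basis.

S(h_1,k_3): leading monomials are coprime, so the S-polynomial reduces to 0 (Buchberger's first criterion).
S(h_2,k_3): leading monomials are coprime, so the S-polynomial reduces to 0 (Buchberger's first criterion).
Every S-polynomial of the final basis reduces to 0, so we have a Gröbner basis.
Inter-reduce: drop elements whose leading term is divisible by another's, tail-reduce, and make monic.
Reduced Gröbner basis: {x - 2yz + 2, y^2z^2 - 2yz + 2y}.

The bases are distinct; the ideals are different.

No, the ideals differ.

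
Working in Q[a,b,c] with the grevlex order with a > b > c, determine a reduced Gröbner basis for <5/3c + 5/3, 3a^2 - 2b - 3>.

G = {a^2 - 2/3b - 1, c + 1}

f_1 = 5/3c + 5/3, LT = c.
f_2 = 3a^2 - 2b - 3, LT = a^2.

S(f_1,f_2): leading monomials are coprime, so the S-polynomial reduces to 0 (Buchberger's first criterion).
Every S-polynomial of the final basis reduces to 0, so we have a Gröbner basis.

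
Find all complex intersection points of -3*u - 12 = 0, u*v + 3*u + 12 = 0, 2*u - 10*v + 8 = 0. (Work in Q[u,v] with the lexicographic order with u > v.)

{(-4, 0)}

Compute a lex Gröbner basis by Buchberger's algorithm.
f_1 = -3*u - 12, LT = u.
f_2 = u*v + 3*u + 12, LT = u*v.
f_3 = 2*u - 10*v + 8, LT = u.

S(f_1,f_2): lcm = u*v. S = -3*u + 4*v - 12.
  leading term u: subtract (1)·f_1 from -3*u + 4*v - 12 → 4*v
  leading term v: no divisor's leading term divides it; move 4*v to the remainder.
  remainder 4*v ≠ 0; add h_4 = 4*v to the basis.

S(f_1,f_3): lcm = u. S = 5*v.
  leading term v: subtract (5/4)·h_4 from 5*v → 0
  remainder 0.

S(f_2,f_3): lcm = u*v. S = 3*u + 5*v**2 - 4*v + 12.
  leading term u: subtract (-1)·f_1 from 3*u + 5*v**2 - 4*v + 12 → 5*v**2 - 4*v
  leading term v**2: subtract (5/4*v)·h_4 from 5*v**2 - 4*v → -4*v
  leading term v: subtract (-1)·h_4 from -4*v → 0
  remainder 0.

S(f_1,h_4): leading monomials are coprime, so the S-polynomial reduces to 0 (Buchberger's first criterion).
S(f_2,h_4): lcm = u*v. S = 3*u + 12.
  leading term u: subtract (-1)·f_1 from 3*u + 12 → 0
  remainder 0.

S(f_3,h_4): leading monomials are coprime, so the S-polynomial reduces to 0 (Buchberger's first criterion).
Every S-polynomial of the final basis reduces to 0, so we have a Gröbner basis.
Inter-reduce: drop elements whose leading term is divisible by another's, tail-reduce, and make monic.
Reduced Gröbner basis: {u + 4, v}.

Elimination: the polynomial v lies in the elimination ideal for v, so v ∈ {0}. For each such v, the remaining basis elements (now univariate) give the rest of the solution.
  v = 0: the earlier basis element becomes u + 4 = 0, giving u = -4 — point (-4, 0).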